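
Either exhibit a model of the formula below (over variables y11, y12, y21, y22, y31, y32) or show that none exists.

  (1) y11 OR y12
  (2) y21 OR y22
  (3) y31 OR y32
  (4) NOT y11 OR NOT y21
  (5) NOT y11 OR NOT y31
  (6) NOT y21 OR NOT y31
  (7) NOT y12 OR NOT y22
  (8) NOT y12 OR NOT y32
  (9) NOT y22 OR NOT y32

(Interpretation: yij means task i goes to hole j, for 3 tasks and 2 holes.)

Branch on y11: set y11 = true.
The clause (NOT y21) is unit, so y21 = false.
The clause (y22) is unit, so y22 = true.
The clause (NOT y31) is unit, so y31 = false.
The clause (y32) is unit, so y32 = true.
That conflicts with the unit clause (NOT y32).
That branch fails; take y11 = false instead.
The clause (y12) is unit, so y12 = true.
The clause (NOT y22) is unit, so y22 = false.
The clause (y21) is unit, so y21 = true.
The clause (NOT y31) is unit, so y31 = false.
The clause (y32) is unit, so y32 = true.
That conflicts with the unit clause (NOT y32).
Neither y11 = true nor y11 = false works.

UNSATISFIABLE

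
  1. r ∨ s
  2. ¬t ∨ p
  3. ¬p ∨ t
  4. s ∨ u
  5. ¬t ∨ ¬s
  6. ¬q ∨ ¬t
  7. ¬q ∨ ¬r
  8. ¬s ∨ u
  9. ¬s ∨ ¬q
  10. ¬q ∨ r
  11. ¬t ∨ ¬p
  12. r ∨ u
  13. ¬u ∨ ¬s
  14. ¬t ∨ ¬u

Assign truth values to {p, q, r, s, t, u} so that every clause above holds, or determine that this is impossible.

p=False, q=False, r=True, s=False, t=False, u=True

Suppose r = True.
Unit clause (¬q) forces q = False.
Suppose t = False.
Unit clause (¬p) forces p = False.
Suppose s = False.
Unit clause (u) forces u = True.
All clauses are satisfied.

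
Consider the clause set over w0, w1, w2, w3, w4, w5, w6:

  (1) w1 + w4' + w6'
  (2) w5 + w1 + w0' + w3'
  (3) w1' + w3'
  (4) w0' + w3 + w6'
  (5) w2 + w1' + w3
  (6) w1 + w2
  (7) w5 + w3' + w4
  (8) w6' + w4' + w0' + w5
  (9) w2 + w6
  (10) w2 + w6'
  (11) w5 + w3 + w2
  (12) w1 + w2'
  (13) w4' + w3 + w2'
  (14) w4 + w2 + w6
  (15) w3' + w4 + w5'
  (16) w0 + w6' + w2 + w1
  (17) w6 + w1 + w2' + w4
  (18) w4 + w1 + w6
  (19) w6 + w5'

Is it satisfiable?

Yes

Suppose w1 = 1.
From the singleton clause (w3'), w3 = 0.
From the singleton clause (w2), w2 = 1.
From the singleton clause (w4'), w4 = 0.
Suppose w0 = 1.
From the singleton clause (w6'), w6 = 0.
From the singleton clause (w5'), w5 = 0.
Every clause now holds.
A satisfying assignment: w0=1,  w1=1,  w2=1,  w3=0,  w4=0,  w5=0,  w6=0.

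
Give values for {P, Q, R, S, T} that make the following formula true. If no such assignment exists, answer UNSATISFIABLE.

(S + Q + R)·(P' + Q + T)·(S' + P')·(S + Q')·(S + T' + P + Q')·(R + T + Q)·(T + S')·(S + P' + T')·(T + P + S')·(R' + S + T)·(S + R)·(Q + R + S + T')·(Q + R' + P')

P ↦ 0,  Q ↦ 1,  R ↦ 1,  S ↦ 1,  T ↦ 1

Case S = 1:
Unit clause (P') forces P = 0.
Unit clause (T) forces T = 1.
Every clause is now satisfied; Q, R are unconstrained.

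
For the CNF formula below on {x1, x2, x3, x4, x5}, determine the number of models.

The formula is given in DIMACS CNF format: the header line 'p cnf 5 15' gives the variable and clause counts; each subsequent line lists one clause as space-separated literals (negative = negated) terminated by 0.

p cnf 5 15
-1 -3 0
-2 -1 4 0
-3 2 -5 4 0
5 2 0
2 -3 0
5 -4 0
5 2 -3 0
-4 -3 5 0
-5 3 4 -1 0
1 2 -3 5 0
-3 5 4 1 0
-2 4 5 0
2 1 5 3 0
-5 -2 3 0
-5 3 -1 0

There are 2^5 = 32 truth assignments over (x1, x2, x3, x4, x5).
Split on x4. With x4 = True, the clauses containing x4 are satisfied and ¬x4 drops from the rest; 2 of the 2^4 = 16 assignments to the other variables satisfy what remains.
With x4 = False, by the same count on the reduced clause set, 2 assignments work.
(One model: x1=F, x2=F, x3=F, x4=F, x5=T.)
Total: 2 + 2 = 4.

4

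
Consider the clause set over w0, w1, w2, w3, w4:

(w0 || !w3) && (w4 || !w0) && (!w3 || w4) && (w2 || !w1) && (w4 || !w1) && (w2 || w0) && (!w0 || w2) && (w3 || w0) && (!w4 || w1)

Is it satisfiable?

Yes

Try w0 = true.
(w4) alone gives w4 = true.
(w2) alone gives w2 = true.
(w1) alone gives w1 = true.
All clauses hold; w3 can take either value.
A satisfying assignment: w0 ↦ true, w1 ↦ true, w2 ↦ true, w3 ↦ false, w4 ↦ true.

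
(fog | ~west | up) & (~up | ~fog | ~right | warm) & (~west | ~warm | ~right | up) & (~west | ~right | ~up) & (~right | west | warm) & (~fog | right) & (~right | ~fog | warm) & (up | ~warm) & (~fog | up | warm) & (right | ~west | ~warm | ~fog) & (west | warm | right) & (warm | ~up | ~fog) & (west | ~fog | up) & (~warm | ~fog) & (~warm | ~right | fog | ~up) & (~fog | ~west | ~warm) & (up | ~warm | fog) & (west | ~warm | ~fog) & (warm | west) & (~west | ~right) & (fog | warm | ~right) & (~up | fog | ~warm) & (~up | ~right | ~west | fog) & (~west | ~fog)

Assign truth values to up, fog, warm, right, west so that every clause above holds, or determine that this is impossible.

up=1, fog=0, warm=0, right=0, west=1

Case fog = 0:
Case west = 1:
The clause (up) is unit, so up = 1.
The clause (~right) is unit, so right = 0.
The clause (~warm) is unit, so warm = 0.
All clauses are satisfied.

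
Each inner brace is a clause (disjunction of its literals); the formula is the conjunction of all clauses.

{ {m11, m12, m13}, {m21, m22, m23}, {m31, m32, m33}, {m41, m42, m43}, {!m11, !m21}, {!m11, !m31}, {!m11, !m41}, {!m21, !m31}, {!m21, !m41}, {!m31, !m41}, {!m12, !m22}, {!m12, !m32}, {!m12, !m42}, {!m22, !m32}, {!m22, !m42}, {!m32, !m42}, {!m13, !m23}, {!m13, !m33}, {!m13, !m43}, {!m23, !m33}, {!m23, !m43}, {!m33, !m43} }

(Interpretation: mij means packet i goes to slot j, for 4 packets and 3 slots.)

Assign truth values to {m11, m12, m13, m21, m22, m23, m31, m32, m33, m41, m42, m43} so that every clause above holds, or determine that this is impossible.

UNSATISFIABLE

Branch on m11: set m11 = false.
Branch on m12: set m12 = true.
From the singleton clause (!m22), m22 = false.
From the singleton clause (!m32), m32 = false.
From the singleton clause (!m42), m42 = false.
Branch on m21: set m21 = true.
From the singleton clause (!m31), m31 = false.
From the singleton clause (m33), m33 = true.
From the singleton clause (!m41), m41 = false.
From the singleton clause (m43), m43 = true.
That conflicts with the unit clause (!m43).
Backtrack on m21: now try m21 = false.
From the singleton clause (m23), m23 = true.
From the singleton clause (!m13), m13 = false.
From the singleton clause (!m33), m33 = false.
From the singleton clause (m31), m31 = true.
From the singleton clause (!m41), m41 = false.
From the singleton clause (m43), m43 = true.
That conflicts with the unit clause (!m43).
Either choice for m21 ends in contradiction.
Backtrack on m12: now try m12 = false.
From the singleton clause (m13), m13 = true.
From the singleton clause (!m23), m23 = false.
From the singleton clause (!m33), m33 = false.
From the singleton clause (!m43), m43 = false.
Branch on m21: set m21 = true.
From the singleton clause (!m31), m31 = false.
From the singleton clause (m32), m32 = true.
From the singleton clause (!m41), m41 = false.
From the singleton clause (m42), m42 = true.
That conflicts with the unit clause (!m42).
Backtrack on m21: now try m21 = false.
From the singleton clause (m22), m22 = true.
From the singleton clause (!m32), m32 = false.
From the singleton clause (m31), m31 = true.
From the singleton clause (!m41), m41 = false.
From the singleton clause (m42), m42 = true.
That conflicts with the unit clause (!m42).
Either choice for m21 ends in contradiction.
Either choice for m12 ends in contradiction.
Backtrack on m11: now try m11 = true.
From the singleton clause (!m21), m21 = false.
From the singleton clause (!m31), m31 = false.
From the singleton clause (!m41), m41 = false.
Branch on m22: set m22 = true.
From the singleton clause (!m12), m12 = false.
From the singleton clause (!m32), m32 = false.
From the singleton clause (m33), m33 = true.
From the singleton clause (!m42), m42 = false.
From the singleton clause (m43), m43 = true.
That conflicts with the unit clause (!m43).
Backtrack on m22: now try m22 = false.
From the singleton clause (m23), m23 = true.
From the singleton clause (!m13), m13 = false.
From the singleton clause (!m33), m33 = false.
From the singleton clause (m32), m32 = true.
From the singleton clause (!m12), m12 = false.
From the singleton clause (!m42), m42 = false.
From the singleton clause (m43), m43 = true.
That conflicts with the unit clause (!m43).
Either choice for m22 ends in contradiction.
Either choice for m11 ends in contradiction.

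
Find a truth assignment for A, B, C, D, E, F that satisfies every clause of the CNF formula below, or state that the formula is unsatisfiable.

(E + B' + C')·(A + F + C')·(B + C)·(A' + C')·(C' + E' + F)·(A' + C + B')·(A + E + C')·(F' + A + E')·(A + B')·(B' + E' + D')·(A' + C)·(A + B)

UNSATISFIABLE

Suppose B = 1.
(A) alone gives A = 1.
(C') alone gives C = 0.
That conflicts with the unit clause (C).
Backtrack on B: now try B = 0.
(C) alone gives C = 1.
(A') alone gives A = 0.
That conflicts with the unit clause (A).
Either choice for B ends in contradiction.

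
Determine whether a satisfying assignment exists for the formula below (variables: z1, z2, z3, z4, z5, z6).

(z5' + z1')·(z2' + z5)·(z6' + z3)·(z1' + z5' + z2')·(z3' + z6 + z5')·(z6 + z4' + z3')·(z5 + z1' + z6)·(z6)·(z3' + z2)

Yes

The clause (z6) is unit, so z6 = 1.
The clause (z3) is unit, so z3 = 1.
The clause (z2) is unit, so z2 = 1.
The clause (z5) is unit, so z5 = 1.
The clause (z1') is unit, so z1 = 0.
No clause remains; z4 is free.
A satisfying assignment: z1 ↦ 0,  z2 ↦ 1,  z3 ↦ 1,  z4 ↦ 0,  z5 ↦ 1,  z6 ↦ 1.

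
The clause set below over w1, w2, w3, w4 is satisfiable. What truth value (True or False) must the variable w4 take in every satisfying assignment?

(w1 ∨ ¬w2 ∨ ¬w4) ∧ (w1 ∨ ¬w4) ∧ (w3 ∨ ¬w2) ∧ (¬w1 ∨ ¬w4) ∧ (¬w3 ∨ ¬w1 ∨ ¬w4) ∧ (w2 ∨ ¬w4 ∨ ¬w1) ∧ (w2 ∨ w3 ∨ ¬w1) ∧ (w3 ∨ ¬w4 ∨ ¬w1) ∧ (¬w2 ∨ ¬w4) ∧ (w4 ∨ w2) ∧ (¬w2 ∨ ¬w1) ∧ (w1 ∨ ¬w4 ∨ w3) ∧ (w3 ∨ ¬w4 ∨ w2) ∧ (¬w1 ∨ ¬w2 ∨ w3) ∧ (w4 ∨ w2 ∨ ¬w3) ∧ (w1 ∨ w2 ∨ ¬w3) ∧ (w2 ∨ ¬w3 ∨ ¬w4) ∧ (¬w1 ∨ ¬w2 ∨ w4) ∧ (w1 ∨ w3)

False

Suppose w4 = True.
From the singleton clause (w1), w1 = True.
Now (¬w1) is unsatisfied and unit — conflict.
So every satisfying assignment has w4 = False.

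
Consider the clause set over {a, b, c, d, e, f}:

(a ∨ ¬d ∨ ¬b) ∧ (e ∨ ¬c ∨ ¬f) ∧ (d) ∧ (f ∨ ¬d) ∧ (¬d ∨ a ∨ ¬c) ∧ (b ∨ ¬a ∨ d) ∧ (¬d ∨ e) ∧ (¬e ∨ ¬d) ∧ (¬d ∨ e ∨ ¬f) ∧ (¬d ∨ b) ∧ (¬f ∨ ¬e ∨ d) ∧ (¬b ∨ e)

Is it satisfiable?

No

From the singleton clause (d), d = True.
From the singleton clause (f), f = True.
From the singleton clause (e), e = True.
Now (¬e) is unsatisfied and unit — conflict.
No assignment satisfies every clause.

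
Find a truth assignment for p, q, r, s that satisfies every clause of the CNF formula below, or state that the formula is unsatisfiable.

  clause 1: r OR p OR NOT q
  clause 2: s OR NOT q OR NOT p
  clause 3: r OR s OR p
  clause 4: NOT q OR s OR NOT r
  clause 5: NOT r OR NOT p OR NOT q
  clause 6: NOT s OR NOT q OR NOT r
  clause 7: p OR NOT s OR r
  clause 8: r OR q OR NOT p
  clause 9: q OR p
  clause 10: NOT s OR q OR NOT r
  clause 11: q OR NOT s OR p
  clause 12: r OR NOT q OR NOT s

p ↦ true; q ↦ false; r ↦ true; s ↦ false

Case q = false:
Unit clause (p) forces p = true.
Unit clause (r) forces r = true.
Unit clause (NOT s) forces s = false.
Every clause now holds.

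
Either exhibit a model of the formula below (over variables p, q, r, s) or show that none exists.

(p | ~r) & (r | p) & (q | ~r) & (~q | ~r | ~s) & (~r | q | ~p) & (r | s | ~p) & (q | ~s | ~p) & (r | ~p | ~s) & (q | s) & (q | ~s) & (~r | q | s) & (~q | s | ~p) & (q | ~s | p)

UNSATISFIABLE

Suppose p = 1.
Suppose q = 1.
(s) alone gives s = 1.
(~r) alone gives r = 0.
But (r) is also a unit clause — contradiction.
Backtrack on q: now try q = 0.
(~r) alone gives r = 0.
(s) alone gives s = 1.
But (~s) is also a unit clause — contradiction.
Both values of q lead to a conflict.
Backtrack on p: now try p = 0.
(~r) alone gives r = 0.
But (r) is also a unit clause — contradiction.
Both values of p lead to a conflict.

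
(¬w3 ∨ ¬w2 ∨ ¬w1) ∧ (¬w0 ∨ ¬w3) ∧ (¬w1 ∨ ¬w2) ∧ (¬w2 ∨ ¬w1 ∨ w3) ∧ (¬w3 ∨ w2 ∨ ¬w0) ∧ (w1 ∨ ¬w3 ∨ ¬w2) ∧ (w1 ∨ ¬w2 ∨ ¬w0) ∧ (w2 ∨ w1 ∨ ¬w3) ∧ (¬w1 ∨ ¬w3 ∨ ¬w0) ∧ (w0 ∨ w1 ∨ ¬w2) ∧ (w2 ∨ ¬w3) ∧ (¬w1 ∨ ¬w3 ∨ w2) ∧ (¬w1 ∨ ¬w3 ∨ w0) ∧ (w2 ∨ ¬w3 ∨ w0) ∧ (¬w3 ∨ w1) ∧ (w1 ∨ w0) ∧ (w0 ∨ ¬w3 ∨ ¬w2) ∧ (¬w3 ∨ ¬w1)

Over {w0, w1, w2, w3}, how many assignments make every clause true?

3

There are 2^4 = 16 truth assignments over (w0, w1, w2, w3).
Check each against the 18 clauses (columns in the order w0, w1, w2, w3):
  F F F F  ✗ fails (w1 ∨ w0)
  F F F T  ✗ fails (w2 ∨ w1 ∨ ¬w3)
  F F T F  ✗ fails (w0 ∨ w1 ∨ ¬w2)
  F F T T  ✗ fails (w1 ∨ ¬w3 ∨ ¬w2)
  F T F F  ✓ satisfies all
  F T F T  ✗ fails (w2 ∨ ¬w3)
  F T T F  ✗ fails (¬w1 ∨ ¬w2)
  F T T T  ✗ fails (¬w3 ∨ ¬w2 ∨ ¬w1)
  T F F F  ✓ satisfies all
  T F F T  ✗ fails (¬w0 ∨ ¬w3)
  T F T F  ✗ fails (w1 ∨ ¬w2 ∨ ¬w0)
  T F T T  ✗ fails (¬w0 ∨ ¬w3)
  T T F F  ✓ satisfies all
  T T F T  ✗ fails (¬w0 ∨ ¬w3)
  T T T F  ✗ fails (¬w1 ∨ ¬w2)
  T T T T  ✗ fails (¬w3 ∨ ¬w2 ∨ ¬w1)
3 of the 16 rows are models.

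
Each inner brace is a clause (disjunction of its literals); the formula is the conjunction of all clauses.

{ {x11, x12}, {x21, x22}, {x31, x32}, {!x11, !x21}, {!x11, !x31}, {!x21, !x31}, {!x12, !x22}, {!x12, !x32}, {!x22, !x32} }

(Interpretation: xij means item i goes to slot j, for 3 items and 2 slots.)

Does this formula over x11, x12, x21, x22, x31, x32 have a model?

Unsatisfiable

Try x11 = true.
The clause (!x21) is unit, so x21 = false.
The clause (x22) is unit, so x22 = true.
The clause (!x31) is unit, so x31 = false.
The clause (x32) is unit, so x32 = true.
But (!x32) is also a unit clause — contradiction.
Backtrack on x11: now try x11 = false.
The clause (x12) is unit, so x12 = true.
The clause (!x22) is unit, so x22 = false.
The clause (x21) is unit, so x21 = true.
The clause (!x31) is unit, so x31 = false.
The clause (x32) is unit, so x32 = true.
But (!x32) is also a unit clause — contradiction.
Either choice for x11 ends in contradiction.
No assignment satisfies every clause.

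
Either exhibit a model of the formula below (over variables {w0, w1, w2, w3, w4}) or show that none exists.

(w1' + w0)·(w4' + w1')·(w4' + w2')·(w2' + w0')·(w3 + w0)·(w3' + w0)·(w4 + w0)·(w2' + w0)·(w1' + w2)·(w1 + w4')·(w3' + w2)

Try w1 = 0.
From the singleton clause (w4'), w4 = 0.
From the singleton clause (w0), w0 = 1.
From the singleton clause (w2'), w2 = 0.
From the singleton clause (w3'), w3 = 0.
This assignment satisfies each clause.

w0: 1,  w1: 0,  w2: 0,  w3: 0,  w4: 0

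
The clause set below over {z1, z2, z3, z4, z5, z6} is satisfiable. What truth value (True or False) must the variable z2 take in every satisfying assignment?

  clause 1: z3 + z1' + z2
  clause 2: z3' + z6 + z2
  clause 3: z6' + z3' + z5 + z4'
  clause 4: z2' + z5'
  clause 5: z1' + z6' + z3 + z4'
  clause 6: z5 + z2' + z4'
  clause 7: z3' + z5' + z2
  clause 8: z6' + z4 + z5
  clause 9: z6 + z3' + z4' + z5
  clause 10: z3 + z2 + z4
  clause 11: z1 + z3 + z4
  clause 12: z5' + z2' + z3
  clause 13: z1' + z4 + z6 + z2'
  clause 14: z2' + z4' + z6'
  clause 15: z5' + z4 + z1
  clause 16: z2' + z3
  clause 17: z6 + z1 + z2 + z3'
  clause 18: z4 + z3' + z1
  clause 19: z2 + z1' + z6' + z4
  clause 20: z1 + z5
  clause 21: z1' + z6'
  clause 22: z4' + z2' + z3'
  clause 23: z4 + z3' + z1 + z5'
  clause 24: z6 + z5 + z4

Suppose z2 = 1.
The clause (z5') is unit, so z5 = 0.
The clause (z4') is unit, so z4 = 0.
The clause (z6') is unit, so z6 = 0.
But (z6) is also a unit clause — contradiction.
So every satisfying assignment has z2 = False.

False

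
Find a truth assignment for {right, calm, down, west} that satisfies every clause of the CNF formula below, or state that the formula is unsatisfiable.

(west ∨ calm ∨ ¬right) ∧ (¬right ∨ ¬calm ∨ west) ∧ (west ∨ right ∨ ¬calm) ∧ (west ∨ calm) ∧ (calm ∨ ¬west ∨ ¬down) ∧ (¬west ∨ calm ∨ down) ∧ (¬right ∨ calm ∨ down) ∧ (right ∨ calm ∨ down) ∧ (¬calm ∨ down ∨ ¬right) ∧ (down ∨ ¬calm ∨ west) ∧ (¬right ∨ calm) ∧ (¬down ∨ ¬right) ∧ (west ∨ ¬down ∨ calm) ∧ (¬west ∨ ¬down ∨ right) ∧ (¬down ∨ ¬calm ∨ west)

right=False,  calm=True,  down=False,  west=True

Suppose west = True.
Suppose calm = True.
Suppose down = False.
From the singleton clause (¬right), right = False.
This assignment satisfies each clause.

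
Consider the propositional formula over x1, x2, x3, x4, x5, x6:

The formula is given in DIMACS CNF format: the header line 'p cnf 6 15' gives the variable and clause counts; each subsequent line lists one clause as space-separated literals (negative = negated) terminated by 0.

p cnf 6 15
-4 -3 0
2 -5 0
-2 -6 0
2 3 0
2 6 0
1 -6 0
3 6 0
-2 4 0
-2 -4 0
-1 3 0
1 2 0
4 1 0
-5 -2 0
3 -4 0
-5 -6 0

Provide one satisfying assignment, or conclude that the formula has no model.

x1=True,  x2=False,  x3=True,  x4=False,  x5=False,  x6=True

Branch on x4: set x4 = False.
The clause (¬x2) is unit, so x2 = False.
The clause (¬x5) is unit, so x5 = False.
The clause (x3) is unit, so x3 = True.
The clause (x6) is unit, so x6 = True.
The clause (x1) is unit, so x1 = True.
Every clause now holds.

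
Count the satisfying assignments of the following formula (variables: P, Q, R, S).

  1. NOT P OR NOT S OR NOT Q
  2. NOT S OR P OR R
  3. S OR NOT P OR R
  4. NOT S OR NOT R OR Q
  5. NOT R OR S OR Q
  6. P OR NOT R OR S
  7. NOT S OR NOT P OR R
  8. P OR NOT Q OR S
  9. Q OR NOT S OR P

There are 2^4 = 16 truth assignments over (P, Q, R, S).
Check each against the 9 clauses (columns in the order P, Q, R, S):
  F F F F  ✓ satisfies all
  F F F T  ✗ fails (NOT S OR P OR R)
  F F T F  ✗ fails (NOT R OR S OR Q)
  F F T T  ✗ fails (NOT S OR NOT R OR Q)
  F T F F  ✗ fails (P OR NOT Q OR S)
  F T F T  ✗ fails (NOT S OR P OR R)
  F T T F  ✗ fails (P OR NOT R OR S)
  F T T T  ✓ satisfies all
  T F F F  ✗ fails (S OR NOT P OR R)
  T F F T  ✗ fails (NOT S OR NOT P OR R)
  T F T F  ✗ fails (NOT R OR S OR Q)
  T F T T  ✗ fails (NOT S OR NOT R OR Q)
  T T F F  ✗ fails (S OR NOT P OR R)
  T T F T  ✗ fails (NOT P OR NOT S OR NOT Q)
  T T T F  ✓ satisfies all
  T T T T  ✗ fails (NOT P OR NOT S OR NOT Q)
3 of the 16 rows are models.

3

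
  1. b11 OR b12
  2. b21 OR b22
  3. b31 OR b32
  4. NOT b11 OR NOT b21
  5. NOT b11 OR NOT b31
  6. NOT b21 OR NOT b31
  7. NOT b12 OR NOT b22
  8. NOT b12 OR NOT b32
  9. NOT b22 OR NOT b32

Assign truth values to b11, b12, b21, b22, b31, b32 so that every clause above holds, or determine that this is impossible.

UNSATISFIABLE

Suppose b11 = true.
From the singleton clause (NOT b21), b21 = false.
From the singleton clause (b22), b22 = true.
From the singleton clause (NOT b31), b31 = false.
From the singleton clause (b32), b32 = true.
That conflicts with the unit clause (NOT b32).
That branch fails; take b11 = false instead.
From the singleton clause (b12), b12 = true.
From the singleton clause (NOT b22), b22 = false.
From the singleton clause (b21), b21 = true.
From the singleton clause (NOT b31), b31 = false.
From the singleton clause (b32), b32 = true.
That conflicts with the unit clause (NOT b32).
Either choice for b11 ends in contradiction.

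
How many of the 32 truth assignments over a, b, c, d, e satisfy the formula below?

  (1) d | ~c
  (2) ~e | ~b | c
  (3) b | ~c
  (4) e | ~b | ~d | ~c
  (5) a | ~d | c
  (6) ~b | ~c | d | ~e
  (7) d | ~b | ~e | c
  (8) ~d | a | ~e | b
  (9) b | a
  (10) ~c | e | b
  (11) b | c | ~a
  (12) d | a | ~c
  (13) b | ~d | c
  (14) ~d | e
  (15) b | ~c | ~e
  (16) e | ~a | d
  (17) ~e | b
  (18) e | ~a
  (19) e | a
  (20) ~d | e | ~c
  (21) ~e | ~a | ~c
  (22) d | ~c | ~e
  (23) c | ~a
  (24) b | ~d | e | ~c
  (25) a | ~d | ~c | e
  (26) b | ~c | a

1

There are 2^5 = 32 truth assignments over (a, b, c, d, e).
Split on a. With a = 1, the clauses containing a are satisfied and ~a drops from the rest; 0 of the 2^4 = 16 assignments to the other variables satisfy what remains.
With a = 0, by the same count on the reduced clause set, 1 assignment works.
(One model: a=F, b=T, c=T, d=T, e=T.)
Total: 0 + 1 = 1.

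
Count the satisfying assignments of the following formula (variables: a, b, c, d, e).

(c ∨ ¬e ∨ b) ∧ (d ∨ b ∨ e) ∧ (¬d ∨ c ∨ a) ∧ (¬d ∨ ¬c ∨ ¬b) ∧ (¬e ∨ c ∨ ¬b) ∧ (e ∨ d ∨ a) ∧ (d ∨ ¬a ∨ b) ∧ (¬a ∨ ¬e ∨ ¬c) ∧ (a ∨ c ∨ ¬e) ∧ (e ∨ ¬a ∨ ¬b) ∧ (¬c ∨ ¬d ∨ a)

4

There are 2^5 = 32 truth assignments over (a, b, c, d, e).
Split on c. With c = True, the clauses containing c are satisfied and ¬c drops from the rest; 3 of the 2^4 = 16 assignments to the other variables satisfy what remains.
With c = False, by the same count on the reduced clause set, 1 assignment works.
(One model: a=F, b=F, c=T, d=F, e=T.)
Total: 3 + 1 = 4.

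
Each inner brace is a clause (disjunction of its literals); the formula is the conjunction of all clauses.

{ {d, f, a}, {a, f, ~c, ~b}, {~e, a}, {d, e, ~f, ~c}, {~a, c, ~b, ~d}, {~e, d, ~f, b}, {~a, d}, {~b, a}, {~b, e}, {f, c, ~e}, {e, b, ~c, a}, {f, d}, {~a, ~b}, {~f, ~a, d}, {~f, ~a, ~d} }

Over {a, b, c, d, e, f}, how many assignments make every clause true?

There are 2^6 = 64 truth assignments over (a, b, c, d, e, f).
Split on b. With b = 1, the clauses containing b are satisfied and ~b drops from the rest; 0 of the 2^5 = 32 assignments to the other variables satisfy what remains.
With b = 0, by the same count on the reduced clause set, 6 assignments work.
(One model: a=F, b=F, c=F, d=F, e=F, f=T.)
Total: 0 + 6 = 6.

6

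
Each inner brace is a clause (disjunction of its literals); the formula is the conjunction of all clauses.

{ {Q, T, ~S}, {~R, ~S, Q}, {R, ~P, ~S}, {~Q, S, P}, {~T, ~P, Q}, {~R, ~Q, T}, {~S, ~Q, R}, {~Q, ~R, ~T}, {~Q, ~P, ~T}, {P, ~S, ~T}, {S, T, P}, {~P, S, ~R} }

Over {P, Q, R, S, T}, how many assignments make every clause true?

There are 2^5 = 32 truth assignments over (P, Q, R, S, T).
Split on P. With P = 1, the clauses containing P are satisfied and ~P drops from the rest; 2 of the 2^4 = 16 assignments to the other variables satisfy what remains.
With P = 0, by the same count on the reduced clause set, 2 assignments work.
Total: 2 + 2 = 4.

4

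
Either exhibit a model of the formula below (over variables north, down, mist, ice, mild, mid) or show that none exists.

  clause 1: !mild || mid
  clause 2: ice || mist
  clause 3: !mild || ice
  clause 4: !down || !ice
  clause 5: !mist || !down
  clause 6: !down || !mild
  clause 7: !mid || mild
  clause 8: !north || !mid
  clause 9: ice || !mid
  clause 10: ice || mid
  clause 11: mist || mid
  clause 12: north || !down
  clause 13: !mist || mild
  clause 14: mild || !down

north: false; down: false; mist: true; ice: true; mild: true; mid: true

Case mild = true:
The clause (mid) is unit, so mid = true.
The clause (ice) is unit, so ice = true.
The clause (!down) is unit, so down = false.
The clause (!north) is unit, so north = false.
Every clause is now satisfied; mist is unconstrained.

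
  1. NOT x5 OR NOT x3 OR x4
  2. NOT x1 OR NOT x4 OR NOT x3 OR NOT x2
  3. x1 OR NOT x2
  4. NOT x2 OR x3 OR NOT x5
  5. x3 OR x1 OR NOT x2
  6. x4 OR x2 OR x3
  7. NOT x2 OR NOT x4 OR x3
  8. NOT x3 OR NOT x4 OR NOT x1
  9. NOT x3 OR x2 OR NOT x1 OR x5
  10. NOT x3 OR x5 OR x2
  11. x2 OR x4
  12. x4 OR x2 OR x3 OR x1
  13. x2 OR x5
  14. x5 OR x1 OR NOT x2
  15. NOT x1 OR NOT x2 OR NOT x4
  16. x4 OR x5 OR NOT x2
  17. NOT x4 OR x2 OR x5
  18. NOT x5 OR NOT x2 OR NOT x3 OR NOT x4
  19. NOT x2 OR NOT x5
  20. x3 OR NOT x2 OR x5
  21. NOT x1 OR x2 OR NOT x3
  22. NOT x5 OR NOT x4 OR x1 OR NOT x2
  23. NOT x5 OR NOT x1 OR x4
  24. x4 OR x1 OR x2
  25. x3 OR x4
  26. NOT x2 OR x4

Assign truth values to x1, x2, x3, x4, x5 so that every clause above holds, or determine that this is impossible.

Suppose x1 = true.
Suppose x3 = false.
Unit clause (x4) forces x4 = true.
Unit clause (NOT x2) forces x2 = false.
Unit clause (x5) forces x5 = true.
All clauses are satisfied.

x1: true,  x2: false,  x3: false,  x4: true,  x5: true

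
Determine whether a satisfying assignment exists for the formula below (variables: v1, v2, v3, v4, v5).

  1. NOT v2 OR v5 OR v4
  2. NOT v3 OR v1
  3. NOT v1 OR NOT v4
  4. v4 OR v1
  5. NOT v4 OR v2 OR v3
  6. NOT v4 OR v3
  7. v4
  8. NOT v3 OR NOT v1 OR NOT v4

(v4) alone gives v4 = true.
(NOT v1) alone gives v1 = false.
(NOT v3) alone gives v3 = false.
But (v3) is also a unit clause — contradiction.
No assignment satisfies every clause.

No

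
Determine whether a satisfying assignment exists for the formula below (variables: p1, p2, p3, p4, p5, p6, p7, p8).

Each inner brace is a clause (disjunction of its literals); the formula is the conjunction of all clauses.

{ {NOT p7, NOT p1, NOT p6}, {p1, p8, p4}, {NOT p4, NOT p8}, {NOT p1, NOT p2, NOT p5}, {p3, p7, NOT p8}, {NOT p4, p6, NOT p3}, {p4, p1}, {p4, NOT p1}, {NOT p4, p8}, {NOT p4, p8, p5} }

No, unsatisfiable

Try p4 = false.
(p1) alone gives p1 = true.
That conflicts with the unit clause (NOT p1).
Undo p4 and try p4 = true.
(NOT p8) alone gives p8 = false.
That conflicts with the unit clause (p8).
Neither p4 = true nor p4 = false works.
No assignment satisfies every clause.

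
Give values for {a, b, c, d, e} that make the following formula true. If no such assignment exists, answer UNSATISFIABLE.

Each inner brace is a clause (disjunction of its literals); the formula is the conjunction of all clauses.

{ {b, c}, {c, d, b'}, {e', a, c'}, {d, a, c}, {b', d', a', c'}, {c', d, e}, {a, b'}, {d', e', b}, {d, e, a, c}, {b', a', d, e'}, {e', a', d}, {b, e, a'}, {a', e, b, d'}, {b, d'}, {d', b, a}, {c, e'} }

a: 1,  b: 1,  c: 0,  d: 1,  e: 0

Branch on b: set b = 1.
Unit clause (a) forces a = 1.
Branch on c: set c = 0.
Unit clause (d) forces d = 1.
Unit clause (e') forces e = 0.
This assignment satisfies each clause.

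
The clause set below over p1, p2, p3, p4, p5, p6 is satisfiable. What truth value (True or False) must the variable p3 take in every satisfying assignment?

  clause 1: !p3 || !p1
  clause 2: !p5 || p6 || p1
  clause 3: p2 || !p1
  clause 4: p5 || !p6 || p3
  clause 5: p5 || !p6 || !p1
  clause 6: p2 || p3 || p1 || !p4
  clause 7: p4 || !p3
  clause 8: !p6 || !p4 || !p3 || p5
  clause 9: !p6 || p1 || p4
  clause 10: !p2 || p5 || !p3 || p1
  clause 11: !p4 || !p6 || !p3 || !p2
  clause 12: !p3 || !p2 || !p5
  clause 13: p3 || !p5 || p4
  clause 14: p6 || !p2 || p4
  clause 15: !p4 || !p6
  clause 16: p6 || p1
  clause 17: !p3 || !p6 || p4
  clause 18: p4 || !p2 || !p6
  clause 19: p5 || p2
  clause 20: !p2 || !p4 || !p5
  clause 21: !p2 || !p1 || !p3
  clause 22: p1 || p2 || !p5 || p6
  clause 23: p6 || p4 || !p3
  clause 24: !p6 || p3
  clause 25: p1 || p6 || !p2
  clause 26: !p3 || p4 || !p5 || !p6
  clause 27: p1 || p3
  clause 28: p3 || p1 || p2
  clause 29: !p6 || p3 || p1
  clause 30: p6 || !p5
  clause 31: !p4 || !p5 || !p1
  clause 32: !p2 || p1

Suppose p3 = true.
The clause (!p1) is unit, so p1 = false.
The clause (p4) is unit, so p4 = true.
The clause (!p6) is unit, so p6 = false.
But (p6) is also a unit clause — contradiction.
So every satisfying assignment has p3 = False.

False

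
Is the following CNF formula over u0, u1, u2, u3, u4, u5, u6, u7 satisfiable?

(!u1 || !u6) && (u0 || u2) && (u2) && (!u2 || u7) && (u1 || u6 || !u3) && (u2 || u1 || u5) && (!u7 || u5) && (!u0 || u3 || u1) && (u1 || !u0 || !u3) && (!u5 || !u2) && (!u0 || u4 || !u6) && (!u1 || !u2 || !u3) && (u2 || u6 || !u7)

From the singleton clause (u2), u2 = true.
From the singleton clause (u7), u7 = true.
From the singleton clause (u5), u5 = true.
But (!u5) is also a unit clause — contradiction.
No assignment satisfies every clause.

No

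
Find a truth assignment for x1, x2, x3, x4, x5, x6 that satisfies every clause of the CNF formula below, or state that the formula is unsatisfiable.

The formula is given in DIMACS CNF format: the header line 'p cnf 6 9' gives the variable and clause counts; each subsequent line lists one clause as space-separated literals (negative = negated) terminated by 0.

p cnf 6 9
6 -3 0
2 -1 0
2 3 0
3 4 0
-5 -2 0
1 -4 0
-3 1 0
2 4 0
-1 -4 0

x1: True, x2: True, x3: True, x4: False, x5: False, x6: True

Branch on x6: set x6 = True.
Branch on x2: set x2 = True.
(¬x5) alone gives x5 = False.
Branch on x3: set x3 = True.
(x1) alone gives x1 = True.
(¬x4) alone gives x4 = False.
All clauses are satisfied.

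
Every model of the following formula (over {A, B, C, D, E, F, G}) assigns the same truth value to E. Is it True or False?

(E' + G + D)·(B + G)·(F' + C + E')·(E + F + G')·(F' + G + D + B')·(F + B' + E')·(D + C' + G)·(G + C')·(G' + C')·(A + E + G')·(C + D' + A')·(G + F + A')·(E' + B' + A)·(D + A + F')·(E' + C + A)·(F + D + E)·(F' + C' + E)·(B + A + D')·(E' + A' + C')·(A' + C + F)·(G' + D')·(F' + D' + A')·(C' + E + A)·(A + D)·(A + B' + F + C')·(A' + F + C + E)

Suppose E = 1.
Suppose G = 1.
Unit clause (C') forces C = 0.
Unit clause (F') forces F = 0.
Unit clause (B') forces B = 0.
Unit clause (A) forces A = 1.
Now (A') is unsatisfied and unit — conflict.
So G must be the other value — set G = 0.
Unit clause (D) forces D = 1.
Unit clause (B) forces B = 1.
Unit clause (F) forces F = 1.
Unit clause (C) forces C = 1.
Now (C') is unsatisfied and unit — conflict.
Neither G = 1 nor G = 0 works.
So every satisfying assignment has E = False.

False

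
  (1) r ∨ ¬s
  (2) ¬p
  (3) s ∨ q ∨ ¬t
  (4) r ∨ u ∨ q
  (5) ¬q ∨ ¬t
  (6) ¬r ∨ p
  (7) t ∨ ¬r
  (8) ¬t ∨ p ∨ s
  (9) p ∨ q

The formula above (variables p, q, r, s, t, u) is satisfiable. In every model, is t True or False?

False

Suppose t = True.
Unit clause (¬p) forces p = False.
Unit clause (¬q) forces q = False.
But (q) is also a unit clause — contradiction.
So every satisfying assignment has t = False.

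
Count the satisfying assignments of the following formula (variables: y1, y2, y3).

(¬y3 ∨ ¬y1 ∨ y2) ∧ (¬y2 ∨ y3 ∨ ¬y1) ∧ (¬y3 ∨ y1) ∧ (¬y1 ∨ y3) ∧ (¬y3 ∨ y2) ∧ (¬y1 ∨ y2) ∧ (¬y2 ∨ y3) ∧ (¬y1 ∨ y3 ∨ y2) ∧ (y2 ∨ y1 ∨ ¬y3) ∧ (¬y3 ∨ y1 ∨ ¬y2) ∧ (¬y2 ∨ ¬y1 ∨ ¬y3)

1

There are 2^3 = 8 truth assignments over (y1, y2, y3).
Check each against the 11 clauses (columns in the order y1, y2, y3):
  F F F  ✓ satisfies all
  F F T  ✗ fails (¬y3 ∨ y1)
  F T F  ✗ fails (¬y2 ∨ y3)
  F T T  ✗ fails (¬y3 ∨ y1)
  T F F  ✗ fails (¬y1 ∨ y3)
  T F T  ✗ fails (¬y3 ∨ ¬y1 ∨ y2)
  T T F  ✗ fails (¬y2 ∨ y3 ∨ ¬y1)
  T T T  ✗ fails (¬y2 ∨ ¬y1 ∨ ¬y3)
1 of the 8 rows is a model.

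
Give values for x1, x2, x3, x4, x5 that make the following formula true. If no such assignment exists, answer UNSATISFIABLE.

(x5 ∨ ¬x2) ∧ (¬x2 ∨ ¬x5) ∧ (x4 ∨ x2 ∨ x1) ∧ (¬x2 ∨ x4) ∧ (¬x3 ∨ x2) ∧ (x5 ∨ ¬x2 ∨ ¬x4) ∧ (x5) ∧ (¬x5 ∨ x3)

Unit clause (x5) forces x5 = True.
Unit clause (¬x2) forces x2 = False.
Unit clause (¬x3) forces x3 = False.
But (x3) is also a unit clause — contradiction.

UNSATISFIABLE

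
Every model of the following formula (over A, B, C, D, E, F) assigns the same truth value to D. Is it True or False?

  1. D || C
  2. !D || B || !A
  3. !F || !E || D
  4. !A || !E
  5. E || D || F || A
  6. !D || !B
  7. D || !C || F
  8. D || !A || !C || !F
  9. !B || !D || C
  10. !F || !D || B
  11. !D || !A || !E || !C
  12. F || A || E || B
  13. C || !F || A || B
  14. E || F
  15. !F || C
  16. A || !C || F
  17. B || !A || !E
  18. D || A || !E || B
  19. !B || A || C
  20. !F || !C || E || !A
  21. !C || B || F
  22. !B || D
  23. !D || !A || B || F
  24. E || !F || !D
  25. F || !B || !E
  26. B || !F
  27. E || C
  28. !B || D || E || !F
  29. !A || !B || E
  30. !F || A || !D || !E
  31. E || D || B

Suppose D = false.
Unit clause (C) forces C = true.
Unit clause (F) forces F = true.
Unit clause (!E) forces E = false.
Unit clause (!A) forces A = false.
Unit clause (!B) forces B = false.
But (B) is also a unit clause — contradiction.
So every satisfying assignment has D = True.

True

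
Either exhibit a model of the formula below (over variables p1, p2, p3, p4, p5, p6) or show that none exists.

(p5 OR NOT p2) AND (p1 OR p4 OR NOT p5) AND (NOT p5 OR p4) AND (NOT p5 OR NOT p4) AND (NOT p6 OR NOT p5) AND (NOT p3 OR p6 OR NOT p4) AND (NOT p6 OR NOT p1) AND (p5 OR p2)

UNSATISFIABLE

Branch on p5: set p5 = true.
Unit clause (p4) forces p4 = true.
That conflicts with the unit clause (NOT p4).
That branch fails; take p5 = false instead.
Unit clause (NOT p2) forces p2 = false.
That conflicts with the unit clause (p2).
Neither p5 = true nor p5 = false works.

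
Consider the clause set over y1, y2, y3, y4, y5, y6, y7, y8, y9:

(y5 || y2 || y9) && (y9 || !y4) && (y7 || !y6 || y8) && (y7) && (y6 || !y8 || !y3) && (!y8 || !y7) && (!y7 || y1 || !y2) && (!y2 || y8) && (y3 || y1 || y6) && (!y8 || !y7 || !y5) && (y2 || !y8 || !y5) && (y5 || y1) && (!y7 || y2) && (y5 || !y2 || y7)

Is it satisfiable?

Unit clause (y7) forces y7 = true.
Unit clause (!y8) forces y8 = false.
Unit clause (!y2) forces y2 = false.
That conflicts with the unit clause (y2).
No assignment satisfies every clause.

Unsatisfiable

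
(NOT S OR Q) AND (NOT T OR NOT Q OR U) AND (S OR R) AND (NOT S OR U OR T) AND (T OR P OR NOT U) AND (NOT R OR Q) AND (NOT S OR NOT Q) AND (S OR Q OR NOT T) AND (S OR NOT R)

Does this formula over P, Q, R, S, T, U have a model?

No

Try S = false.
Unit clause (R) forces R = true.
But (NOT R) is also a unit clause — contradiction.
Backtrack on S: now try S = true.
Unit clause (Q) forces Q = true.
But (NOT Q) is also a unit clause — contradiction.
Both values of S lead to a conflict.
No assignment satisfies every clause.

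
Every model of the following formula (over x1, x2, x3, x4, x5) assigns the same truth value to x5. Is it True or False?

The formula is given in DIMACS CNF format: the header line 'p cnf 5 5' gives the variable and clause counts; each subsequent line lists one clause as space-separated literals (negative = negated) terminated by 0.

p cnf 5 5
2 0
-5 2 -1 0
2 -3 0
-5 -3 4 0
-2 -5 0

Suppose x5 = True.
The clause (x2) is unit, so x2 = True.
Now (¬x2) is unsatisfied and unit — conflict.
So every satisfying assignment has x5 = False.

False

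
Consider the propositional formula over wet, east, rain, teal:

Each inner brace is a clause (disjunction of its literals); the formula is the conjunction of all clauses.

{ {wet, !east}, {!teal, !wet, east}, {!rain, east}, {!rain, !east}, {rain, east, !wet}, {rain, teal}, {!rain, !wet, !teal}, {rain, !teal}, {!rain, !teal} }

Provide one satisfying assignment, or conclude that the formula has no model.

Case wet = true:
Case teal = false:
From the singleton clause (rain), rain = true.
From the singleton clause (east), east = true.
Now (!east) is unsatisfied and unit — conflict.
Backtrack on teal: now try teal = true.
From the singleton clause (east), east = true.
From the singleton clause (!rain), rain = false.
Now (rain) is unsatisfied and unit — conflict.
Neither teal = true nor teal = false works.
Backtrack on wet: now try wet = false.
From the singleton clause (!east), east = false.
From the singleton clause (!rain), rain = false.
From the singleton clause (teal), teal = true.
Now (!teal) is unsatisfied and unit — conflict.
Neither wet = true nor wet = false works.

UNSATISFIABLE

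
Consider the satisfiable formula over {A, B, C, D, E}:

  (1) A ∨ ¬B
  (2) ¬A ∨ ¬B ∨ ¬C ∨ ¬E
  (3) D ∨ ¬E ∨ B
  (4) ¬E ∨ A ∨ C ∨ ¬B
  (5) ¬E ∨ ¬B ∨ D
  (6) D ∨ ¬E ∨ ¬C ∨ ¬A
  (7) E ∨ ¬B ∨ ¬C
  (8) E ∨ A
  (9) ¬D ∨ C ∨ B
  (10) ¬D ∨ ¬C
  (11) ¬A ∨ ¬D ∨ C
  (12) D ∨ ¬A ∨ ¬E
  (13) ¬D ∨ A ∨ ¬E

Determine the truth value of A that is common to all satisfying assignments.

True

Suppose A = False.
From the singleton clause (¬B), B = False.
From the singleton clause (E), E = True.
From the singleton clause (D), D = True.
That conflicts with the unit clause (¬D).
So every satisfying assignment has A = True.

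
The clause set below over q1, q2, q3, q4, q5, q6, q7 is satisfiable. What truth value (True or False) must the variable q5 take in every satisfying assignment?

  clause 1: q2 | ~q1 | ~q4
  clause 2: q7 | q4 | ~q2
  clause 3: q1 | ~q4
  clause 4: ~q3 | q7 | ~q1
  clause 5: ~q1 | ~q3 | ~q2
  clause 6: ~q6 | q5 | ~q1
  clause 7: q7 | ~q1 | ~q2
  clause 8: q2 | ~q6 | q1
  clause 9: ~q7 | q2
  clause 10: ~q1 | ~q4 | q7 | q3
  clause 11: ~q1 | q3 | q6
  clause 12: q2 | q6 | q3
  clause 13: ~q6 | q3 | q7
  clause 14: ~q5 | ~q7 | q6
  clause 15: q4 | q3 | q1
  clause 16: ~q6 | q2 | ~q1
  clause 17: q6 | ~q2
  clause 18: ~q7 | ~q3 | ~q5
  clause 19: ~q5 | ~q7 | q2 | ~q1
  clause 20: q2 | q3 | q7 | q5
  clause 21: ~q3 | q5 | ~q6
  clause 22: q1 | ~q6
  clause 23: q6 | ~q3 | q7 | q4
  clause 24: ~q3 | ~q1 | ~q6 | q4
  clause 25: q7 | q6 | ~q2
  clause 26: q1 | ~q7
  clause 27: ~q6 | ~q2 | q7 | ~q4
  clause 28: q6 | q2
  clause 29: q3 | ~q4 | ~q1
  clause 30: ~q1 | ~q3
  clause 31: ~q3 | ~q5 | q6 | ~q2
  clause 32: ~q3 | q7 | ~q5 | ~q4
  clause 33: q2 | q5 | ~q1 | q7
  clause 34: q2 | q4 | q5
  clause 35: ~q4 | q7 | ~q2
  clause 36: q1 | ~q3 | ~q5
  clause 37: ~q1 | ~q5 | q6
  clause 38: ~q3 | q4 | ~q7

Suppose q5 = 0.
Suppose q1 = 1.
(~q6) alone gives q6 = 0.
(q3) alone gives q3 = 1.
But (~q3) is also a unit clause — contradiction.
So q1 must be the other value — set q1 = 0.
(~q4) alone gives q4 = 0.
(q3) alone gives q3 = 1.
(~q6) alone gives q6 = 0.
(~q2) alone gives q2 = 0.
But (q2) is also a unit clause — contradiction.
Either choice for q1 ends in contradiction.
So every satisfying assignment has q5 = True.

True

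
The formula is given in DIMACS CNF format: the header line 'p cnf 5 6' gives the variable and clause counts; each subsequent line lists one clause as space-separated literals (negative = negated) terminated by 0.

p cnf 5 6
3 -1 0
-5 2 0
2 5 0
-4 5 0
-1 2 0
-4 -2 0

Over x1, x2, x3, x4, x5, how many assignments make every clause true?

6

There are 2^5 = 32 truth assignments over (x1, x2, x3, x4, x5).
Split on x3. With x3 = True, the clauses containing x3 are satisfied and ¬x3 drops from the rest; 4 of the 2^4 = 16 assignments to the other variables satisfy what remains.
With x3 = False, by the same count on the reduced clause set, 2 assignments work.
(One model: x1=F, x2=T, x3=F, x4=F, x5=F.)
Total: 4 + 2 = 6.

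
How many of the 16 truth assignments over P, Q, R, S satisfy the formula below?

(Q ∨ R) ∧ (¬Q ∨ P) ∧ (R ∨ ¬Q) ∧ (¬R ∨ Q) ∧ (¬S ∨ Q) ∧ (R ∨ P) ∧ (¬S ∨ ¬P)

There are 2^4 = 16 truth assignments over (P, Q, R, S).
Check each against the 7 clauses (columns in the order P, Q, R, S):
  F F F F  ✗ fails (Q ∨ R)
  F F F T  ✗ fails (Q ∨ R)
  F F T F  ✗ fails (¬R ∨ Q)
  F F T T  ✗ fails (¬R ∨ Q)
  F T F F  ✗ fails (¬Q ∨ P)
  F T F T  ✗ fails (¬Q ∨ P)
  F T T F  ✗ fails (¬Q ∨ P)
  F T T T  ✗ fails (¬Q ∨ P)
  T F F F  ✗ fails (Q ∨ R)
  T F F T  ✗ fails (Q ∨ R)
  T F T F  ✗ fails (¬R ∨ Q)
  T F T T  ✗ fails (¬R ∨ Q)
  T T F F  ✗ fails (R ∨ ¬Q)
  T T F T  ✗ fails (R ∨ ¬Q)
  T T T F  ✓ satisfies all
  T T T T  ✗ fails (¬S ∨ ¬P)
1 of the 16 rows is a model.

1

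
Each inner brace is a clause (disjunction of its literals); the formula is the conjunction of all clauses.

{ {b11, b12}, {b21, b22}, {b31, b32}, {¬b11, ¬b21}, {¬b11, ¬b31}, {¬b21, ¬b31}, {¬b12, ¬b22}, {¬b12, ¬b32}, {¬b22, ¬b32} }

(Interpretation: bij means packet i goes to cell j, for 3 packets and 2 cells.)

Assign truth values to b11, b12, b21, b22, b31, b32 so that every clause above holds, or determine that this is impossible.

UNSATISFIABLE

Case b11 = True:
(¬b21) alone gives b21 = False.
(b22) alone gives b22 = True.
(¬b31) alone gives b31 = False.
(b32) alone gives b32 = True.
Now (¬b32) is unsatisfied and unit — conflict.
So b11 must be the other value — set b11 = False.
(b12) alone gives b12 = True.
(¬b22) alone gives b22 = False.
(b21) alone gives b21 = True.
(¬b31) alone gives b31 = False.
(b32) alone gives b32 = True.
Now (¬b32) is unsatisfied and unit — conflict.
Neither b11 = True nor b11 = False works.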